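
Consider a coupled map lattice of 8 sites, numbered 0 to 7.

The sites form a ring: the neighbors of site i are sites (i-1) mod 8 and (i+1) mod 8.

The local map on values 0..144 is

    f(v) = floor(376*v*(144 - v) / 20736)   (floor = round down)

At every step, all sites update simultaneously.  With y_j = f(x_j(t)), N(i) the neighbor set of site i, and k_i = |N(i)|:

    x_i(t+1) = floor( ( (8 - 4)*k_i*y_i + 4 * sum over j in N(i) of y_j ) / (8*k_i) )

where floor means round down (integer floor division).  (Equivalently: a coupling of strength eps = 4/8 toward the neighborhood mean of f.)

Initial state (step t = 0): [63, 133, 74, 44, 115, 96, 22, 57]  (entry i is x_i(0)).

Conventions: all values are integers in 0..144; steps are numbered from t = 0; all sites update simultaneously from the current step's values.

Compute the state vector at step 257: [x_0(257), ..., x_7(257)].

Answer: [88, 88, 88, 88, 88, 88, 88, 88]
Key observation: The state at step 5, [88, 88, 88, 88, 88, 88, 88, 88], reappears at step 7: the system is in a cycle of period 2 from step 5 on.  Therefore the state at step 257 equals the state at step 5 + ((257 - 5) mod 2) = 5, which is [88, 88, 88, 88, 88, 88, 88, 88].

Derivation:
t=0: [63, 133, 74, 44, 115, 96, 22, 57]
t=1: [74, 59, 72, 77, 70, 68, 67, 79]
t=2: [92, 91, 92, 93, 93, 93, 93, 93]
t=3: [86, 86, 86, 86, 86, 86, 86, 86]
t=4: [90, 90, 90, 90, 90, 90, 90, 90]
t=5: [88, 88, 88, 88, 88, 88, 88, 88]
t=6: [89, 89, 89, 89, 89, 89, 89, 89]
t=7: [88, 88, 88, 88, 88, 88, 88, 88]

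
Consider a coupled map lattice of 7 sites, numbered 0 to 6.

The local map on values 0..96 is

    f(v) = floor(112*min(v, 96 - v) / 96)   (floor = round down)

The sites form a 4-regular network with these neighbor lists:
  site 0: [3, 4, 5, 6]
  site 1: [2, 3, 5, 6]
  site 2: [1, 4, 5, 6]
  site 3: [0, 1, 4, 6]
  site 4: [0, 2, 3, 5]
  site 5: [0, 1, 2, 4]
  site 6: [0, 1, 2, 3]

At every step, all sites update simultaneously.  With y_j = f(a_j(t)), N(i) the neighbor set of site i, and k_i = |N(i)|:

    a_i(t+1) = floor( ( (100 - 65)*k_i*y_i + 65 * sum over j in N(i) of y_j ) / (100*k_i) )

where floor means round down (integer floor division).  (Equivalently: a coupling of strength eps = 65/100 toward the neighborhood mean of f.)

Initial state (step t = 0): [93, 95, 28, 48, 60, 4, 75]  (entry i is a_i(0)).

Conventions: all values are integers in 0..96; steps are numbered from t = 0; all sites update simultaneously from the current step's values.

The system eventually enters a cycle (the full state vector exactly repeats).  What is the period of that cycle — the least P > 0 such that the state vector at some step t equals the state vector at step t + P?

Answer: 2
Key observation: The state at step 7, [50, 50, 50, 50, 50, 50, 50], reappears at step 9 — and no state repeats earlier — so the cycle the system enters has period 2.

Derivation:
t=0: [93, 95, 28, 48, 60, 4, 75]
t=1: [21, 19, 22, 30, 30, 14, 23]
t=2: [26, 24, 24, 29, 28, 22, 26]
t=3: [30, 28, 28, 31, 30, 27, 29]
t=4: [34, 32, 32, 34, 34, 32, 33]
t=5: [38, 37, 37, 38, 38, 37, 38]
t=6: [43, 43, 43, 43, 43, 43, 43]
t=7: [50, 50, 50, 50, 50, 50, 50]
t=8: [53, 53, 53, 53, 53, 53, 53]
t=9: [50, 50, 50, 50, 50, 50, 50]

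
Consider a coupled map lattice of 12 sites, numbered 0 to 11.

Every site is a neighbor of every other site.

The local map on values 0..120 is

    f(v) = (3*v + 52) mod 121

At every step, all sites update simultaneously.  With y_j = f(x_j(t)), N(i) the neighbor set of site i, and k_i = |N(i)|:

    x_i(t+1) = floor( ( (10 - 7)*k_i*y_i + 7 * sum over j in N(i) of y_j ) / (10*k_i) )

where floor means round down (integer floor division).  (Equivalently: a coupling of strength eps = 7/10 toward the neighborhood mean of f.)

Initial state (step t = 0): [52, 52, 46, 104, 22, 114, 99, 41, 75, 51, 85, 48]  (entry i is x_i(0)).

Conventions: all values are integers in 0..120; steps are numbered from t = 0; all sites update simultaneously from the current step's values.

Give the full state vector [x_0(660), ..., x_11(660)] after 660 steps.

Simulating step by step:
t=0: [52, 52, 46, 104, 22, 114, 99, 41, 75, 51, 85, 48]
t=1: [72, 72, 68, 51, 79, 59, 77, 64, 60, 71, 67, 69]
t=2: [38, 38, 35, 52, 43, 57, 42, 32, 58, 37, 35, 36]
t=3: [53, 53, 51, 63, 57, 67, 56, 49, 68, 53, 51, 52]
t=4: [81, 81, 80, 88, 84, 62, 83, 78, 63, 81, 80, 80]
t=5: [62, 62, 61, 67, 64, 77, 63, 60, 78, 62, 61, 61]
t=6: [92, 92, 91, 67, 65, 74, 93, 91, 75, 92, 91, 91]
t=7: [68, 68, 68, 51, 49, 56, 69, 68, 56, 68, 68, 68]
t=8: [33, 33, 33, 50, 48, 53, 34, 33, 53, 33, 33, 33]
t=9: [43, 43, 43, 55, 54, 58, 44, 43, 58, 43, 43, 43]
t=10: [70, 70, 70, 78, 78, 80, 71, 70, 80, 70, 70, 70]
t=11: [27, 27, 27, 32, 32, 34, 27, 27, 34, 27, 27, 27]
t=12: [16, 16, 16, 20, 20, 21, 16, 16, 21, 16, 16, 16]
t=13: [103, 103, 103, 106, 106, 106, 103, 103, 106, 103, 103, 103]
t=14: [90, 90, 90, 64, 64, 64, 90, 90, 64, 90, 90, 90]
t=15: [60, 60, 60, 41, 41, 41, 60, 60, 41, 60, 60, 60]
t=16: [96, 96, 96, 83, 83, 83, 96, 96, 83, 96, 96, 96]
t=17: [88, 88, 88, 78, 78, 78, 88, 88, 78, 88, 88, 88]
t=18: [66, 66, 66, 59, 59, 59, 66, 66, 59, 66, 66, 66]
t=19: [33, 33, 33, 57, 57, 57, 33, 33, 57, 33, 33, 33]
t=20: [48, 48, 48, 65, 65, 65, 48, 48, 65, 48, 48, 48]
t=21: [57, 57, 57, 40, 40, 40, 57, 57, 40, 57, 57, 57]
t=22: [89, 89, 89, 76, 76, 76, 89, 89, 76, 89, 89, 89]
t=23: [67, 67, 67, 57, 57, 57, 67, 67, 57, 67, 67, 67]
t=24: [34, 34, 34, 55, 55, 55, 34, 34, 55, 34, 34, 34]
t=25: [49, 49, 49, 63, 63, 63, 49, 49, 63, 49, 49, 49]
t=26: [88, 88, 88, 98, 98, 98, 88, 88, 98, 88, 88, 88]
t=27: [81, 81, 81, 88, 88, 88, 81, 81, 88, 81, 81, 81]
t=28: [58, 58, 58, 63, 63, 63, 58, 58, 63, 58, 58, 58]
t=29: [108, 108, 108, 112, 112, 112, 108, 108, 112, 108, 108, 108]
t=30: [16, 16, 16, 18, 18, 18, 16, 16, 18, 16, 16, 16]
t=31: [101, 101, 101, 102, 102, 102, 101, 101, 102, 101, 101, 101]
t=32: [113, 113, 113, 114, 114, 114, 113, 113, 114, 113, 113, 113]
t=33: [28, 28, 28, 29, 29, 29, 28, 28, 29, 28, 28, 28]
t=34: [15, 15, 15, 16, 16, 16, 15, 15, 16, 15, 15, 15]
t=35: [97, 97, 97, 98, 98, 98, 97, 97, 98, 97, 97, 97]
t=36: [101, 101, 101, 102, 102, 102, 101, 101, 102, 101, 101, 101]

Answer: [97, 97, 97, 98, 98, 98, 97, 97, 98, 97, 97, 97]
Key observation: The state at step 31, [101, 101, 101, 102, 102, 102, 101, 101, 102, 101, 101, 101], reappears at step 36: the system is in a cycle of period 5 from step 31 on.  Therefore the state at step 660 equals the state at step 31 + ((660 - 31) mod 5) = 35, which is [97, 97, 97, 98, 98, 98, 97, 97, 98, 97, 97, 97].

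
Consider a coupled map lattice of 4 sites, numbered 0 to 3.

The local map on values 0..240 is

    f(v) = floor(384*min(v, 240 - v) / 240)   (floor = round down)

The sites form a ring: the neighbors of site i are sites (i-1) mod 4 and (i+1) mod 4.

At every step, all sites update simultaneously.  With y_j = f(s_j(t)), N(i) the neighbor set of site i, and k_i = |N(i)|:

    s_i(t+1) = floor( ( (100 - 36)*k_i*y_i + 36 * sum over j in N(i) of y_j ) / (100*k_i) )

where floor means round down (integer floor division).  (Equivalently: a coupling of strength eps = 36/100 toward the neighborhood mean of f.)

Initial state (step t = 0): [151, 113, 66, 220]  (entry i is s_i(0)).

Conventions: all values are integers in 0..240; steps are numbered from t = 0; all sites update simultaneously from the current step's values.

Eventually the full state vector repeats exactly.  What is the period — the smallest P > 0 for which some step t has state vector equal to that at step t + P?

Simulating step by step:
t=0: [151, 113, 66, 220]
t=1: [129, 159, 105, 64]
t=2: [154, 144, 149, 127]
t=3: [147, 148, 152, 165]
t=4: [142, 145, 137, 128]
t=5: [159, 154, 164, 172]
t=6: [126, 132, 121, 114]
t=7: [180, 177, 185, 183]
t=8: [95, 97, 90, 91]
t=9: [151, 152, 146, 146]
t=10: [143, 142, 148, 148]
t=11: [153, 154, 148, 148]
t=12: [140, 139, 145, 145]
t=13: [158, 159, 153, 153]
t=14: [132, 131, 137, 137]
t=15: [170, 171, 165, 165]
t=16: [113, 112, 118, 118]
t=17: [181, 180, 186, 186]
t=18: [92, 93, 87, 87]
t=19: [145, 146, 140, 140]
t=20: [153, 152, 158, 158]
t=21: [137, 138, 132, 132]
t=22: [165, 164, 170, 170]
t=23: [118, 119, 113, 113]
t=24: [186, 187, 181, 181]
t=25: [87, 86, 92, 92]
t=26: [140, 139, 145, 145]

Answer: 14
Key observation: The state at step 12, [140, 139, 145, 145], reappears at step 26 — and no state repeats earlier — so the cycle the system enters has period 14.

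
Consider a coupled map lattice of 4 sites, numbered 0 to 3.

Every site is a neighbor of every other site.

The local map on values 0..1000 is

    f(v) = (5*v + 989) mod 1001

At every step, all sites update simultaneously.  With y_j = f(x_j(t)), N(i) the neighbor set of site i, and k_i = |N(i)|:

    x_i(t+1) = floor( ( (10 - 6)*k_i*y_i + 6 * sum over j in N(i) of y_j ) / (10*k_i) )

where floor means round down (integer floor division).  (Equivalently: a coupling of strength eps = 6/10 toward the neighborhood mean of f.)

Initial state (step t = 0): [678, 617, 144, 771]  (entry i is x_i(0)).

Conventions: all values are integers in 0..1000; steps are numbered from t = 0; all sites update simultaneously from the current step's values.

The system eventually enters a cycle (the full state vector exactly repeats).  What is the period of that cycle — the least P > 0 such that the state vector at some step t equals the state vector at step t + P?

Simulating step by step:
t=0: [678, 617, 144, 771]
t=1: [473, 412, 540, 566]
t=2: [450, 389, 517, 543]
t=3: [535, 674, 602, 628]
t=4: [559, 498, 626, 452]
t=5: [479, 418, 346, 372]
t=6: [480, 419, 547, 573]
t=7: [485, 424, 552, 578]
t=8: [510, 449, 577, 603]
t=9: [434, 373, 501, 327]
t=10: [455, 594, 522, 548]
t=11: [560, 699, 627, 653]
t=12: [484, 423, 351, 377]
t=13: [505, 444, 572, 598]
t=14: [610, 549, 677, 703]
t=15: [334, 473, 401, 427]
t=16: [555, 494, 622, 448]
t=17: [459, 398, 326, 352]
t=18: [580, 719, 647, 673]
t=19: [584, 523, 451, 477]
t=20: [605, 544, 472, 498]
t=21: [309, 448, 376, 402]
t=22: [630, 569, 697, 723]
t=23: [434, 573, 501, 527]
t=24: [455, 594, 522, 548]

Answer: 14
Key observation: The state at step 10, [455, 594, 522, 548], reappears at step 24 — and no state repeats earlier — so the cycle the system enters has period 14.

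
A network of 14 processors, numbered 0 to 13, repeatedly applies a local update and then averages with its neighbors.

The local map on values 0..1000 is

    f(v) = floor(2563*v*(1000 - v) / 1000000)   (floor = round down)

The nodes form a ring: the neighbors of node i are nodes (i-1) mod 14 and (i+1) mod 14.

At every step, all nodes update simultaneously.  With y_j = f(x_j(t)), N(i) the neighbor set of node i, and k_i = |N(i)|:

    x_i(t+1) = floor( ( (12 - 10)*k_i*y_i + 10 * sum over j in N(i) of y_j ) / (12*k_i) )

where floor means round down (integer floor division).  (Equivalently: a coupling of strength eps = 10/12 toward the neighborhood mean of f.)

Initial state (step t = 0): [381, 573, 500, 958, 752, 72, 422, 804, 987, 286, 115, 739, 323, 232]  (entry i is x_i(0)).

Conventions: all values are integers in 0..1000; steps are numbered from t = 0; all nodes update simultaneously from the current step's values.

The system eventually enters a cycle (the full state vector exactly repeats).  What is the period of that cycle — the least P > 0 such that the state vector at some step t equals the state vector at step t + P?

Answer: 2
Key observation: The state at step 8, [610, 609, 609, 609, 609, 609, 609, 609, 609, 609, 609, 609, 610, 610], reappears at step 10 — and no state repeats earlier — so the cycle the system enters has period 2.

Derivation:
t=0: [381, 573, 500, 958, 752, 72, 422, 804, 987, 286, 115, 739, 323, 232]
t=1: [551, 622, 410, 482, 193, 487, 343, 340, 391, 208, 467, 424, 489, 561]
t=2: [619, 622, 620, 530, 599, 513, 602, 590, 517, 589, 542, 636, 630, 636]
t=3: [598, 603, 617, 613, 635, 618, 626, 625, 622, 635, 611, 612, 593, 599]
t=4: [614, 610, 609, 600, 604, 598, 602, 600, 597, 603, 602, 612, 612, 616]
t=5: [607, 608, 611, 612, 615, 613, 615, 615, 614, 614, 611, 610, 607, 607]
t=6: [610, 610, 609, 607, 607, 606, 606, 606, 606, 607, 608, 609, 610, 611]
t=7: [609, 609, 610, 610, 611, 611, 611, 611, 611, 610, 610, 609, 609, 609]
t=8: [610, 609, 609, 609, 609, 609, 609, 609, 609, 609, 609, 609, 610, 610]
t=9: [609, 609, 610, 610, 610, 610, 610, 610, 610, 610, 610, 609, 609, 609]
t=10: [610, 609, 609, 609, 609, 609, 609, 609, 609, 609, 609, 609, 610, 610]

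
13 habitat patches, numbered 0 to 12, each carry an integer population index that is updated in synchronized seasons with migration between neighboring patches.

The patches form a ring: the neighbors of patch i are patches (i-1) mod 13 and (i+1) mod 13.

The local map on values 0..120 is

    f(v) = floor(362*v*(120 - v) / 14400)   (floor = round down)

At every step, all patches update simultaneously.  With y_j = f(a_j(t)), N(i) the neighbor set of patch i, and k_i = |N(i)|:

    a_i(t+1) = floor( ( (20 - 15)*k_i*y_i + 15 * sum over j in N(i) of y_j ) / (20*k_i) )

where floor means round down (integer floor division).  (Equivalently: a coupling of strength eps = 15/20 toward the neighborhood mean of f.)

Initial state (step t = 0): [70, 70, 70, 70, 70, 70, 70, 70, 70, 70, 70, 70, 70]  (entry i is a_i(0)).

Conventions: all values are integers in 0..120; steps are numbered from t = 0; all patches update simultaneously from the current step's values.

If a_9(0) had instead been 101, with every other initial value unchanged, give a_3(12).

Simulating step by step:
t=0: [70, 70, 70, 70, 70, 70, 70, 70, 70, 101, 70, 70, 70]
t=1: [87, 87, 87, 87, 87, 87, 87, 87, 72, 77, 72, 87, 87]
t=2: [72, 72, 72, 72, 72, 72, 72, 77, 79, 85, 79, 77, 72]
t=3: [86, 86, 86, 86, 86, 86, 84, 83, 79, 79, 79, 83, 84]
t=4: [74, 73, 73, 73, 73, 74, 75, 78, 79, 81, 79, 78, 75]
t=5: [85, 85, 86, 86, 85, 85, 83, 82, 80, 80, 80, 82, 83]
t=6: [75, 73, 73, 73, 73, 75, 76, 78, 79, 80, 79, 78, 76]
t=7: [84, 85, 86, 86, 85, 84, 83, 82, 81, 80, 81, 82, 83]
t=8: [75, 74, 73, 73, 74, 75, 77, 78, 79, 79, 79, 78, 77]
t=9: [84, 85, 85, 85, 85, 84, 83, 82, 81, 81, 81, 82, 83]
t=10: [75, 74, 74, 74, 74, 75, 77, 78, 78, 79, 78, 78, 77]
t=11: [84, 84, 85, 85, 84, 84, 83, 82, 81, 81, 81, 82, 83]
t=12: [76, 75, 74, 74, 75, 76, 77, 78, 78, 79, 78, 78, 77]

Answer: a_3(12) = 74
Key observation: This trace re-runs the system from the modified initial state.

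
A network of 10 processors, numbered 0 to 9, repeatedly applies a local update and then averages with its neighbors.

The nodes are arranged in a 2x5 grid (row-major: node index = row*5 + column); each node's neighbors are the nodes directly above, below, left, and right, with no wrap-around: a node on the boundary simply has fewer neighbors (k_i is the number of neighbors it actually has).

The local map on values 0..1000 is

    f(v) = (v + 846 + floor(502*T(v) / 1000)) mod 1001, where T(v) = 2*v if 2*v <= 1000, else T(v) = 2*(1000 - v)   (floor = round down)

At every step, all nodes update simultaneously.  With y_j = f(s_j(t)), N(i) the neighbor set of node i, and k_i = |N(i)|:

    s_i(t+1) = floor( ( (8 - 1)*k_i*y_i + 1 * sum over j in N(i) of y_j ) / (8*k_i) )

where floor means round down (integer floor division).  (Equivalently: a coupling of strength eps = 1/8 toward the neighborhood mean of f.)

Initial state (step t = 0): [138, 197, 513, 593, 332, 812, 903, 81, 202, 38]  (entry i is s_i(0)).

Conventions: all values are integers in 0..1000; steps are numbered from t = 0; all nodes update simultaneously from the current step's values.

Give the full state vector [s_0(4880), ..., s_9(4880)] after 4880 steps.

Answer: [845, 845, 845, 845, 845, 845, 845, 845, 845, 845]
Key observation: The state at step 7, [845, 845, 845, 845, 845, 845, 845, 845, 845, 845], reappears at step 8: the system is in a cycle of period 1 from step 7 on.  Therefore the state at step 4880 equals the state at step 7 + ((4880 - 7) mod 1) = 7, which is [845, 845, 845, 845, 845, 845, 845, 845, 845, 845].

Derivation:
t=0: [138, 197, 513, 593, 332, 812, 903, 81, 202, 38]
t=1: [173, 284, 785, 807, 556, 799, 784, 86, 291, 854]
t=2: [245, 440, 792, 827, 845, 804, 792, 103, 445, 819]
t=3: [391, 719, 806, 840, 845, 813, 806, 145, 716, 838]
t=4: [655, 836, 815, 845, 845, 831, 815, 223, 816, 845]
t=5: [845, 845, 821, 845, 845, 845, 821, 360, 821, 845]
t=6: [845, 845, 833, 845, 845, 845, 833, 600, 833, 845]
t=7: [845, 845, 845, 845, 845, 845, 845, 845, 845, 845]
t=8: [845, 845, 845, 845, 845, 845, 845, 845, 845, 845]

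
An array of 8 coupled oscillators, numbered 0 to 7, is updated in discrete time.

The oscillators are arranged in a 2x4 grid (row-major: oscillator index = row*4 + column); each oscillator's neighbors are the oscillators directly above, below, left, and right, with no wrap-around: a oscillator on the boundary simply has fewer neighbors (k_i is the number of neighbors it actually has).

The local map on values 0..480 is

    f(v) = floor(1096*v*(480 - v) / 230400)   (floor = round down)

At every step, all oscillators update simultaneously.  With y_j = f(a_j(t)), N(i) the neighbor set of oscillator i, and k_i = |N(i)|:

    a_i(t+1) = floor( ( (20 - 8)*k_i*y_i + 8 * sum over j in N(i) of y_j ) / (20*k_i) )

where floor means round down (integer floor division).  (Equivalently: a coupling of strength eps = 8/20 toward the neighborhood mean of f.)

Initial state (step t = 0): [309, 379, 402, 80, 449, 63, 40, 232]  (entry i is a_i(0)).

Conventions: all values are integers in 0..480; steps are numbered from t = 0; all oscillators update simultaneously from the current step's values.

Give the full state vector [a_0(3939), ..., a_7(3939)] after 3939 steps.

Answer: [269, 269, 269, 269, 269, 269, 269, 269]
Key observation: The state at step 6, [269, 269, 269, 269, 269, 269, 269, 269], reappears at step 7: the system is in a cycle of period 1 from step 6 on.  Therefore the state at step 3939 equals the state at step 6 + ((3939 - 6) mod 1) = 6, which is [269, 269, 269, 269, 269, 269, 269, 269].

Derivation:
t=0: [309, 379, 402, 80, 449, 63, 40, 232]
t=1: [200, 179, 145, 175, 114, 118, 122, 210]
t=2: [250, 246, 234, 251, 212, 209, 217, 253]
t=3: [272, 272, 272, 273, 270, 269, 271, 272]
t=4: [269, 269, 268, 268, 269, 269, 269, 268]
t=5: [269, 269, 269, 270, 269, 269, 269, 269]
t=6: [269, 269, 269, 269, 269, 269, 269, 269]
t=7: [269, 269, 269, 269, 269, 269, 269, 269]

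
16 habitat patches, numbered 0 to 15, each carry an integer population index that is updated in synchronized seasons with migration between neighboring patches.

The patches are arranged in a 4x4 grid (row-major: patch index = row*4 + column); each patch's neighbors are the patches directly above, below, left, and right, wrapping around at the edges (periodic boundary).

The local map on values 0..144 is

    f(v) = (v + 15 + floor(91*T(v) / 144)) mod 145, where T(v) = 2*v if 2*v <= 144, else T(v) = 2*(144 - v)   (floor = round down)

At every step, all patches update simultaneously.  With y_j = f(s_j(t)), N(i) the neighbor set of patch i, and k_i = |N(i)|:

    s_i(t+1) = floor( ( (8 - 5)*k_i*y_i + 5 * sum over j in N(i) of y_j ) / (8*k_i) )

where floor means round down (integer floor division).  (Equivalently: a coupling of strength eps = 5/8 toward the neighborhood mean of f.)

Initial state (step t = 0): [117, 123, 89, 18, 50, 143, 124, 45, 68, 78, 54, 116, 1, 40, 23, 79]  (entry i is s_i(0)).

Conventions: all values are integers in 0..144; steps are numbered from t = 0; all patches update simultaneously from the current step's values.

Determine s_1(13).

Simulating step by step:
t=0: [117, 123, 89, 18, 50, 143, 124, 45, 68, 78, 54, 116, 1, 40, 23, 79]
t=1: [42, 33, 35, 51, 75, 36, 53, 78, 39, 55, 72, 55, 34, 60, 72, 36]
t=2: [94, 81, 95, 100, 65, 97, 89, 79, 101, 89, 81, 93, 83, 56, 48, 97]
t=3: [26, 45, 41, 26, 23, 25, 28, 26, 25, 45, 43, 27, 45, 85, 80, 41]
t=4: [85, 87, 86, 83, 70, 85, 85, 73, 85, 87, 88, 85, 87, 69, 66, 86]
t=5: [29, 28, 27, 29, 29, 28, 29, 30, 28, 28, 27, 29, 28, 26, 24, 27]
t=6: [79, 77, 76, 79, 79, 78, 78, 80, 78, 76, 76, 78, 77, 74, 72, 76]
t=7: [31, 31, 31, 30, 30, 31, 30, 30, 31, 31, 31, 30, 31, 31, 31, 31]
t=8: [84, 85, 84, 83, 83, 84, 83, 82, 84, 85, 84, 83, 85, 85, 85, 84]
t=9: [29, 29, 29, 29, 29, 29, 29, 30, 29, 29, 29, 29, 29, 29, 29, 29]
t=10: [80, 80, 80, 80, 80, 80, 80, 80, 80, 80, 80, 80, 80, 80, 80, 80]
t=11: [30, 30, 30, 30, 30, 30, 30, 30, 30, 30, 30, 30, 30, 30, 30, 30]
t=12: [82, 82, 82, 82, 82, 82, 82, 82, 82, 82, 82, 82, 82, 82, 82, 82]
t=13: [30, 30, 30, 30, 30, 30, 30, 30, 30, 30, 30, 30, 30, 30, 30, 30]

Answer: s_1(13) = 30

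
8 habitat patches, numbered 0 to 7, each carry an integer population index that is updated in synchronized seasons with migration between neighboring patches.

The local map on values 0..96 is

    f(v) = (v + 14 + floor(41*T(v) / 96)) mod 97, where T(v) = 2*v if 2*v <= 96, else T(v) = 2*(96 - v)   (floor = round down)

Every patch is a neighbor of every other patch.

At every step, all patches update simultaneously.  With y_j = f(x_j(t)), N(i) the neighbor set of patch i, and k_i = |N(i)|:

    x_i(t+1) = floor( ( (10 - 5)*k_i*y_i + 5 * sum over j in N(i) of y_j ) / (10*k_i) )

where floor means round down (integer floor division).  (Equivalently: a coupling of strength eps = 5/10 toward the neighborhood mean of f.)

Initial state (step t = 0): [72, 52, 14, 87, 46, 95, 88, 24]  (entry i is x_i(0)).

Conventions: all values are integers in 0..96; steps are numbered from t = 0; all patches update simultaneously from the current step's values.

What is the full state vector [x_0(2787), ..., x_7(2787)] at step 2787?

Answer: [30, 30, 30, 30, 30, 30, 30, 30]
Key observation: The state at step 20, [9, 9, 9, 9, 9, 9, 9, 9], reappears at step 23: the system is in a cycle of period 3 from step 20 on.  Therefore the state at step 2787 equals the state at step 20 + ((2787 - 20) mod 3) = 21, which is [30, 30, 30, 30, 30, 30, 30, 30].

Derivation:
t=0: [72, 52, 14, 87, 46, 95, 88, 24]
t=1: [14, 13, 27, 15, 11, 15, 15, 35]
t=2: [43, 43, 54, 44, 41, 44, 44, 60]
t=3: [80, 80, 43, 81, 79, 81, 81, 44]
t=4: [22, 22, 57, 22, 22, 22, 22, 58]
t=5: [47, 47, 27, 47, 47, 47, 47, 27]
t=6: [12, 12, 38, 12, 12, 12, 12, 38]
t=7: [42, 42, 63, 42, 42, 42, 42, 63]
t=8: [79, 79, 43, 79, 79, 79, 79, 43]
t=9: [21, 21, 57, 21, 21, 21, 21, 57]
t=10: [45, 45, 26, 45, 45, 45, 45, 26]
t=11: [8, 8, 35, 8, 8, 8, 8, 35]
t=12: [35, 35, 56, 35, 35, 35, 35, 56]
t=13: [67, 67, 37, 67, 67, 67, 67, 37]
t=14: [18, 18, 50, 18, 18, 18, 18, 50]
t=15: [41, 41, 23, 41, 41, 41, 41, 23]
t=16: [85, 85, 70, 85, 85, 85, 85, 70]
t=17: [10, 10, 9, 10, 10, 10, 10, 9]
t=18: [31, 31, 30, 31, 31, 31, 31, 30]
t=19: [70, 70, 69, 70, 70, 70, 70, 69]
t=20: [9, 9, 9, 9, 9, 9, 9, 9]
t=21: [30, 30, 30, 30, 30, 30, 30, 30]
t=22: [69, 69, 69, 69, 69, 69, 69, 69]
t=23: [9, 9, 9, 9, 9, 9, 9, 9]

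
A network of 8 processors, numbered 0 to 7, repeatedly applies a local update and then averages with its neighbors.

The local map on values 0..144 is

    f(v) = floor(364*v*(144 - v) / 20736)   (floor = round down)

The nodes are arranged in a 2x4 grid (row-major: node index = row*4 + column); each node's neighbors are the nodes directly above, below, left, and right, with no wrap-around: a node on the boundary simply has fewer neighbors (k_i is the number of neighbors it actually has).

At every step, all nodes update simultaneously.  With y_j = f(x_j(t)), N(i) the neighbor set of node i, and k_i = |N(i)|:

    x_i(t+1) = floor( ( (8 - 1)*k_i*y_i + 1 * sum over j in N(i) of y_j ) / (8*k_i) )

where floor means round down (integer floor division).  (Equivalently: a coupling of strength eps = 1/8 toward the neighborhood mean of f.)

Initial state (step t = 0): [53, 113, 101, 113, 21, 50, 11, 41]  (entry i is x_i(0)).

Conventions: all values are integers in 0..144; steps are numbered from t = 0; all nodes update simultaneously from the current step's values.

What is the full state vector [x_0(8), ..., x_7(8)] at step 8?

Simulating step by step:
t=0: [53, 113, 101, 113, 21, 50, 11, 41]
t=1: [80, 63, 72, 62, 49, 77, 31, 70]
t=2: [88, 89, 89, 89, 82, 88, 64, 88]
t=3: [86, 85, 85, 85, 88, 86, 88, 86]
t=4: [87, 87, 87, 87, 86, 86, 86, 87]
t=5: [87, 87, 87, 87, 87, 87, 87, 87]
t=6: [87, 87, 87, 87, 87, 87, 87, 87]
t=7: [87, 87, 87, 87, 87, 87, 87, 87]
t=8: [87, 87, 87, 87, 87, 87, 87, 87]

Answer: [87, 87, 87, 87, 87, 87, 87, 87]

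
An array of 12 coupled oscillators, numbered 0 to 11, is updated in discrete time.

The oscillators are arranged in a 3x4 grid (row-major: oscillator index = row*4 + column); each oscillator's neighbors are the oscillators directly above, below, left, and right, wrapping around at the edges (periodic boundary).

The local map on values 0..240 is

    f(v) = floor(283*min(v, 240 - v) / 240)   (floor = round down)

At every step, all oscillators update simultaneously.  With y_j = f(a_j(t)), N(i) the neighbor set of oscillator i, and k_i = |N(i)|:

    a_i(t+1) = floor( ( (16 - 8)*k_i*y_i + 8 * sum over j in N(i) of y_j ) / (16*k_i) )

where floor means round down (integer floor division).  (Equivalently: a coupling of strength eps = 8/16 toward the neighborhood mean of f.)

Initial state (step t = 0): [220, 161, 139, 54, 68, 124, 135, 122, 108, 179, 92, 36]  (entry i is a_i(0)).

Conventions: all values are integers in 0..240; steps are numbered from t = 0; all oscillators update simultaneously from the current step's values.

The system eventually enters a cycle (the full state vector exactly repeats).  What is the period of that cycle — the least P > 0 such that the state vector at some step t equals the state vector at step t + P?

Simulating step by step:
t=0: [220, 161, 139, 54, 68, 124, 135, 122, 108, 179, 92, 36]
t=1: [56, 90, 107, 71, 93, 113, 124, 108, 90, 93, 98, 75]
t=2: [83, 107, 118, 92, 108, 124, 130, 115, 99, 112, 114, 97]
t=3: [108, 126, 131, 114, 124, 132, 132, 127, 116, 130, 131, 118]
t=4: [131, 130, 129, 132, 133, 129, 128, 133, 134, 130, 129, 135]
t=5: [127, 129, 129, 126, 126, 129, 130, 126, 125, 128, 129, 124]
t=6: [133, 130, 130, 133, 133, 130, 130, 133, 134, 131, 130, 134]
t=7: [126, 128, 128, 126, 126, 128, 128, 126, 125, 127, 128, 125]
t=8: [133, 132, 132, 133, 133, 132, 132, 133, 134, 132, 132, 134]
t=9: [125, 126, 126, 125, 125, 126, 126, 125, 124, 126, 126, 124]
t=10: [135, 134, 134, 135, 135, 134, 134, 135, 135, 134, 134, 135]
t=11: [123, 123, 123, 123, 123, 123, 123, 123, 123, 123, 123, 123]
t=12: [137, 137, 137, 137, 137, 137, 137, 137, 137, 137, 137, 137]
t=13: [121, 121, 121, 121, 121, 121, 121, 121, 121, 121, 121, 121]
t=14: [140, 140, 140, 140, 140, 140, 140, 140, 140, 140, 140, 140]
t=15: [117, 117, 117, 117, 117, 117, 117, 117, 117, 117, 117, 117]
t=16: [137, 137, 137, 137, 137, 137, 137, 137, 137, 137, 137, 137]

Answer: 4
Key observation: The state at step 12, [137, 137, 137, 137, 137, 137, 137, 137, 137, 137, 137, 137], reappears at step 16 — and no state repeats earlier — so the cycle the system enters has period 4.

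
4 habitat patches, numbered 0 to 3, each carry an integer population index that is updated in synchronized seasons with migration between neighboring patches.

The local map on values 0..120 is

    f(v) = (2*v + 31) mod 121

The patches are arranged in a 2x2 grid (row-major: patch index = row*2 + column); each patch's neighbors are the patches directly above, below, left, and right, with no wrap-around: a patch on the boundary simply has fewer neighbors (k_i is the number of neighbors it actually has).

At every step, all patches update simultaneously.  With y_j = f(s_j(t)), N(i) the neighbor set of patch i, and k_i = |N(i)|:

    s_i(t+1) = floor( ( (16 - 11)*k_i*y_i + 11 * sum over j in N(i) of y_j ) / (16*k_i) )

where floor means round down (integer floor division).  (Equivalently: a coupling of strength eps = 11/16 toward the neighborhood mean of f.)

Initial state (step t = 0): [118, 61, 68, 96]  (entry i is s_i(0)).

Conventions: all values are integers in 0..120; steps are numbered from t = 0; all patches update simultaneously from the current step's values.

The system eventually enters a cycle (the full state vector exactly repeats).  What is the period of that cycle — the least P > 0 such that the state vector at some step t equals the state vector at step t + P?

Simulating step by step:
t=0: [118, 61, 68, 96]
t=1: [34, 53, 58, 58]
t=2: [45, 47, 51, 22]
t=3: [5, 27, 29, 28]
t=4: [72, 70, 71, 87]
t=5: [51, 63, 63, 61]
t=6: [28, 26, 26, 34]
t=7: [84, 89, 89, 88]
t=8: [84, 83, 83, 87]
t=9: [76, 79, 79, 78]
t=10: [66, 65, 65, 67]
t=11: [40, 42, 42, 41]
t=12: [113, 112, 112, 114]
t=13: [13, 15, 15, 14]
t=14: [59, 58, 58, 60]
t=15: [26, 28, 28, 27]
t=16: [85, 84, 84, 86]
t=17: [78, 80, 80, 79]
t=18: [68, 67, 67, 69]
t=19: [44, 46, 46, 45]
t=20: [38, 41, 41, 1]
t=21: [111, 83, 83, 88]
t=22: [55, 57, 57, 79]
t=23: [22, 37, 37, 37]
t=24: [95, 94, 94, 105]
t=25: [98, 106, 106, 104]
t=26: [33, 77, 77, 37]
t=27: [74, 89, 89, 76]
t=28: [78, 68, 68, 79]
t=29: [52, 60, 60, 52]
t=30: [25, 19, 19, 25]
t=31: [72, 77, 77, 72]
t=32: [60, 57, 57, 60]
t=33: [25, 28, 28, 25]
t=34: [85, 82, 82, 85]
t=35: [75, 78, 78, 75]
t=36: [64, 61, 61, 64]
t=37: [33, 36, 36, 33]
t=38: [101, 98, 98, 101]
t=39: [107, 110, 110, 107]
t=40: [7, 4, 4, 7]
t=41: [40, 43, 43, 40]
t=42: [115, 112, 112, 115]
t=43: [14, 17, 17, 14]
t=44: [63, 60, 60, 63]
t=45: [31, 34, 34, 31]
t=46: [97, 94, 94, 97]
t=47: [99, 102, 102, 99]
t=48: [112, 109, 109, 112]
t=49: [8, 11, 11, 8]
t=50: [51, 48, 48, 51]
t=51: [7, 10, 10, 7]
t=52: [49, 46, 46, 49]
t=53: [3, 6, 6, 3]
t=54: [41, 38, 38, 41]
t=55: [108, 111, 111, 108]
t=56: [9, 6, 6, 9]
t=57: [44, 47, 47, 44]
t=58: [39, 83, 83, 39]
t=59: [86, 98, 98, 86]
t=60: [98, 89, 89, 98]
t=61: [93, 100, 100, 93]
t=62: [105, 100, 100, 105]
t=63: [113, 116, 116, 113]
t=64: [19, 16, 16, 19]
t=65: [64, 67, 67, 64]
t=66: [42, 39, 39, 42]
t=67: [110, 113, 113, 110]
t=68: [13, 10, 10, 13]
t=69: [52, 55, 55, 52]
t=70: [18, 15, 15, 18]
t=71: [62, 65, 65, 62]
t=72: [38, 35, 35, 38]
t=73: [102, 105, 105, 102]
t=74: [118, 115, 115, 118]
t=75: [20, 23, 23, 20]
t=76: [75, 72, 72, 75]
t=77: [55, 58, 58, 55]
t=78: [24, 21, 21, 24]
t=79: [74, 77, 77, 74]
t=80: [62, 59, 59, 62]
t=81: [29, 32, 32, 29]
t=82: [93, 90, 90, 93]
t=83: [91, 94, 94, 91]
t=84: [96, 93, 93, 96]
t=85: [97, 100, 100, 97]
t=86: [108, 105, 105, 108]
t=87: [84, 40, 40, 84]
t=88: [100, 88, 88, 100]
t=89: [93, 102, 102, 93]
t=90: [108, 101, 101, 108]
t=91: [78, 38, 38, 78]
t=92: [94, 78, 78, 94]
t=93: [76, 88, 88, 76]
t=94: [78, 69, 69, 78]
t=95: [53, 60, 60, 53]
t=96: [25, 20, 20, 25]
t=97: [74, 77, 77, 74]

Answer: 18
Key observation: The state at step 79, [74, 77, 77, 74], reappears at step 97 — and no state repeats earlier — so the cycle the system enters has period 18.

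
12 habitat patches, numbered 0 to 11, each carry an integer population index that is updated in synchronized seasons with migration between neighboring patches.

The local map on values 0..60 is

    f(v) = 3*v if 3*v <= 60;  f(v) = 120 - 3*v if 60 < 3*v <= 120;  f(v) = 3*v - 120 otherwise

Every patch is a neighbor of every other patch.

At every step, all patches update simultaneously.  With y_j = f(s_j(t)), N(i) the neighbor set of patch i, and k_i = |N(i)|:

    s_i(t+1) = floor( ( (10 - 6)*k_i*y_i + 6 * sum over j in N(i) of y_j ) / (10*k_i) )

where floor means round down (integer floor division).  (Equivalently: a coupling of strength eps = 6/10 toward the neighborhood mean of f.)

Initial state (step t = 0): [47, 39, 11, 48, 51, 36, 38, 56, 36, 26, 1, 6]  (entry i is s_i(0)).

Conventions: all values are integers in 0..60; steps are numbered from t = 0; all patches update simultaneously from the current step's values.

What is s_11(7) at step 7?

Answer: s_11(7) = 34

Derivation:
t=0: [47, 39, 11, 48, 51, 36, 38, 56, 36, 26, 1, 6]
t=1: [21, 14, 25, 22, 25, 18, 15, 30, 18, 28, 14, 20]
t=2: [50, 45, 46, 49, 46, 49, 46, 41, 49, 43, 45, 51]
t=3: [23, 18, 19, 22, 19, 22, 19, 14, 22, 16, 18, 24]
t=4: [51, 53, 54, 53, 54, 53, 54, 48, 53, 50, 53, 50]
t=5: [35, 37, 38, 37, 38, 37, 38, 32, 37, 34, 37, 34]
t=6: [12, 10, 9, 10, 9, 10, 9, 15, 10, 13, 10, 13]
t=7: [33, 31, 30, 31, 30, 31, 30, 36, 31, 34, 31, 34]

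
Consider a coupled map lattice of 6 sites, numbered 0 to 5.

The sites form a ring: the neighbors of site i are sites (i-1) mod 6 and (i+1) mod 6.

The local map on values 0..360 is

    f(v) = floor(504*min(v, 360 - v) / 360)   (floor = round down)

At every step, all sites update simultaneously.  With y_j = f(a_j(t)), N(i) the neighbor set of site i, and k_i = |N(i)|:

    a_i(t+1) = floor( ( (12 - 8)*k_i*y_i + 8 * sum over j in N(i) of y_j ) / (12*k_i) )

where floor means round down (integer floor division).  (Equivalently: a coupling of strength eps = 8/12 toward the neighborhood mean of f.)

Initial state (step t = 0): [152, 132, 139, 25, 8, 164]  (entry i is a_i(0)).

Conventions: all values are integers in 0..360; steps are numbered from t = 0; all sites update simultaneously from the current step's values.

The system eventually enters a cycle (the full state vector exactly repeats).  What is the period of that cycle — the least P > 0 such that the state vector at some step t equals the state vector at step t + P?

Answer: 16
Key observation: The state at step 15, [242, 242, 242, 242, 242, 242], reappears at step 31 — and no state repeats earlier — so the cycle the system enters has period 16.

Derivation:
t=0: [152, 132, 139, 25, 8, 164]
t=1: [208, 196, 137, 80, 91, 150]
t=2: [217, 210, 177, 143, 149, 183]
t=3: [219, 219, 219, 218, 218, 218]
t=4: [197, 197, 197, 197, 198, 197]
t=5: [228, 228, 228, 227, 227, 227]
t=6: [184, 184, 184, 185, 186, 185]
t=7: [245, 246, 245, 244, 244, 244]
t=8: [160, 160, 160, 161, 162, 161]
t=9: [224, 224, 224, 225, 225, 225]
t=10: [189, 190, 189, 189, 189, 189]
t=11: [238, 238, 238, 239, 239, 239]
t=12: [169, 170, 169, 169, 169, 169]
t=13: [236, 236, 236, 236, 236, 236]
t=14: [173, 173, 173, 173, 173, 173]
t=15: [242, 242, 242, 242, 242, 242]
t=16: [165, 165, 165, 165, 165, 165]
t=17: [231, 231, 231, 231, 231, 231]
t=18: [180, 180, 180, 180, 180, 180]
t=19: [252, 252, 252, 252, 252, 252]
t=20: [151, 151, 151, 151, 151, 151]
t=21: [211, 211, 211, 211, 211, 211]
t=22: [208, 208, 208, 208, 208, 208]
t=23: [212, 212, 212, 212, 212, 212]
t=24: [207, 207, 207, 207, 207, 207]
t=25: [214, 214, 214, 214, 214, 214]
t=26: [204, 204, 204, 204, 204, 204]
t=27: [218, 218, 218, 218, 218, 218]
t=28: [198, 198, 198, 198, 198, 198]
t=29: [226, 226, 226, 226, 226, 226]
t=30: [187, 187, 187, 187, 187, 187]
t=31: [242, 242, 242, 242, 242, 242]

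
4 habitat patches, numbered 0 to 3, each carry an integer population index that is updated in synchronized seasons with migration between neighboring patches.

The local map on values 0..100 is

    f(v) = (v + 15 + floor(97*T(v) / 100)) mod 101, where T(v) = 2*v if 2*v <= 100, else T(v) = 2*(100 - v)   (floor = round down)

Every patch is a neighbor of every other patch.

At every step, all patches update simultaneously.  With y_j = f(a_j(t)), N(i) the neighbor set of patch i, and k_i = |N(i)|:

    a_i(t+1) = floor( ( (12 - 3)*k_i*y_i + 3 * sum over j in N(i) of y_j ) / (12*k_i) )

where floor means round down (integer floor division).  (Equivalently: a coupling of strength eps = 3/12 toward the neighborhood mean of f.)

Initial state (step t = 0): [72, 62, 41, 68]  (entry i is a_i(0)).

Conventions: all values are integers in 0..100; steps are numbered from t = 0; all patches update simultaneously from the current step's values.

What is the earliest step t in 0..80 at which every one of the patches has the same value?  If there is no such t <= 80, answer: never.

Answer: 15
Key observation: Synchronization is absorbing here: once all patches are equal they stay equal, and step 15 is the first all-equal step.

Derivation:
t=0: [72, 62, 41, 68]  (not all equal)
t=1: [40, 46, 36, 43]  (not all equal)
t=2: [32, 44, 24, 38]  (not all equal)
t=3: [18, 42, 70, 30]  (not all equal)
t=4: [57, 37, 40, 13]  (not all equal)
t=5: [49, 28, 34, 48]  (not all equal)
t=6: [57, 83, 27, 55]  (not all equal)
t=7: [55, 38, 82, 56]  (not all equal)
t=8: [51, 30, 33, 50]  (not all equal)
t=9: [51, 12, 18, 51]  (not all equal)
t=10: [59, 53, 64, 59]  (not all equal)
t=11: [52, 56, 48, 52]  (not all equal)
t=12: [58, 55, 55, 58]  (not all equal)
t=13: [53, 55, 55, 53]  (not all equal)
t=14: [57, 56, 56, 57]  (not all equal)
t=15: [54, 54, 54, 54]  (all equal)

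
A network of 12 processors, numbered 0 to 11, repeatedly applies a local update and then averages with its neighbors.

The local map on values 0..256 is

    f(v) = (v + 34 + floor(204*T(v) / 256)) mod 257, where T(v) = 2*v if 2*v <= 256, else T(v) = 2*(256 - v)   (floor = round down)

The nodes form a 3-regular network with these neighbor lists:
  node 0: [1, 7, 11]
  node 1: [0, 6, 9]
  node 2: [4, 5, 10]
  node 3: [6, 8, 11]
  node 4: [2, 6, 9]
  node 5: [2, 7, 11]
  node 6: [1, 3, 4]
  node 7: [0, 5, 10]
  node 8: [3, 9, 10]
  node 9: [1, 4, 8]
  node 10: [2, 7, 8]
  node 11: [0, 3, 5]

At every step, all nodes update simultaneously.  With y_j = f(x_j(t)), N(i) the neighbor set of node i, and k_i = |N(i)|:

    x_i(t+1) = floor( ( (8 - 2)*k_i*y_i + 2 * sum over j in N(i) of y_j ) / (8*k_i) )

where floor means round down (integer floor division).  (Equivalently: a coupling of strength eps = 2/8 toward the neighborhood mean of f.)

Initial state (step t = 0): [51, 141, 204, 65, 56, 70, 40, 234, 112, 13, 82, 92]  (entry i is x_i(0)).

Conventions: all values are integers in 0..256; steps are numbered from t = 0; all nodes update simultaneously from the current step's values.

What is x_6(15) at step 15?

Simulating step by step:
t=0: [51, 141, 204, 65, 56, 70, 40, 234, 112, 13, 82, 92]
t=1: [138, 106, 100, 169, 156, 171, 142, 86, 93, 79, 199, 59]
t=2: [97, 75, 47, 88, 100, 80, 93, 21, 45, 191, 54, 162]
t=3: [54, 180, 153, 25, 47, 208, 35, 102, 133, 87, 163, 88]
t=4: [140, 83, 95, 93, 134, 57, 120, 57, 95, 29, 86, 31]
t=5: [121, 211, 41, 32, 97, 162, 97, 159, 27, 113, 18, 110]
t=6: [85, 59, 121, 103, 40, 90, 38, 89, 100, 68, 87, 71]
t=7: [224, 189, 79, 65, 138, 33, 129, 27, 48, 187, 12, 189]
t=8: [59, 73, 202, 179, 112, 123, 112, 97, 146, 82, 90, 85]
t=9: [182, 208, 63, 93, 81, 100, 80, 45, 101, 216, 23, 220]
t=10: [79, 76, 178, 41, 224, 60, 207, 129, 42, 70, 101, 51]
t=11: [220, 216, 82, 135, 68, 171, 81, 119, 139, 196, 55, 171]
t=12: [59, 72, 223, 113, 204, 96, 213, 89, 105, 81, 168, 82]
t=13: [179, 205, 53, 81, 76, 44, 72, 30, 70, 210, 72, 208]
t=14: [78, 77, 178, 224, 210, 139, 209, 120, 204, 87, 206, 84]
t=15: [224, 199, 77, 70, 56, 111, 73, 99, 56, 31, 65, 220]

Answer: x_6(15) = 73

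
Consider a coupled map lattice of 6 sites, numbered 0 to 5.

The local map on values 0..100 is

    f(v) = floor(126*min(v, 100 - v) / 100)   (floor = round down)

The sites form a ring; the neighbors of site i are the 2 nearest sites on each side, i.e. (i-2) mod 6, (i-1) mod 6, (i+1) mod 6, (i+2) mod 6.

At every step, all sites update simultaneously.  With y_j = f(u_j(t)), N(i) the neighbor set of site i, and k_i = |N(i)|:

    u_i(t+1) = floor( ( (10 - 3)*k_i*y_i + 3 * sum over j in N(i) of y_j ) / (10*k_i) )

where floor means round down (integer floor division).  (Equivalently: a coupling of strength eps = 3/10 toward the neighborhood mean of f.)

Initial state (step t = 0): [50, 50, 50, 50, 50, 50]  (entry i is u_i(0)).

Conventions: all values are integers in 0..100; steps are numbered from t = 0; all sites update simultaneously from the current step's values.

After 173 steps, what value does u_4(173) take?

Answer: u_4(173) = 57
Key observation: The state at step 3, [57, 57, 57, 57, 57, 57], reappears at step 5: the system is in a cycle of period 2 from step 3 on.  Therefore the state at step 173 equals the state at step 3 + ((173 - 3) mod 2) = 3, which is [57, 57, 57, 57, 57, 57].

Derivation:
t=0: [50, 50, 50, 50, 50, 50]
t=1: [63, 63, 63, 63, 63, 63]
t=2: [46, 46, 46, 46, 46, 46]
t=3: [57, 57, 57, 57, 57, 57]
t=4: [54, 54, 54, 54, 54, 54]
t=5: [57, 57, 57, 57, 57, 57]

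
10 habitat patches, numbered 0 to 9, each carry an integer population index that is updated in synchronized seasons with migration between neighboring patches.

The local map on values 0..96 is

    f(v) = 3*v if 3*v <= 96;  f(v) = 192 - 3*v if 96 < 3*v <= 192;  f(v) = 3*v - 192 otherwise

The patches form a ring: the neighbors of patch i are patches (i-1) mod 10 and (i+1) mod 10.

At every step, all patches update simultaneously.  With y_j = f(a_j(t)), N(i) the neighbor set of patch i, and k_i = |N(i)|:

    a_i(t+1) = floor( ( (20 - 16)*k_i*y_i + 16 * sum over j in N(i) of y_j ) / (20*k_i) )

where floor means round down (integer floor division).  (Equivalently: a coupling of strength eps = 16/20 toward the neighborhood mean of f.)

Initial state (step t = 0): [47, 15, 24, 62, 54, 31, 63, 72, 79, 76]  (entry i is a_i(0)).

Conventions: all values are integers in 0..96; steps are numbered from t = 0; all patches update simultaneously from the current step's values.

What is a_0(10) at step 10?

Answer: a_0(10) = 31

Derivation:
t=0: [47, 15, 24, 62, 54, 31, 63, 72, 79, 76]
t=1: [42, 58, 34, 42, 45, 31, 47, 24, 33, 45]
t=2: [43, 66, 51, 72, 75, 61, 76, 72, 70, 75]
t=3: [28, 42, 19, 33, 19, 29, 20, 26, 26, 39]
t=4: [73, 69, 75, 64, 83, 64, 78, 70, 76, 79]
t=5: [29, 27, 12, 36, 11, 39, 15, 34, 32, 34]
t=6: [85, 65, 73, 44, 70, 46, 75, 74, 91, 91]
t=7: [46, 36, 30, 30, 49, 31, 40, 51, 60, 73]
t=8: [55, 74, 87, 72, 82, 65, 67, 41, 28, 31]
t=9: [54, 44, 35, 54, 21, 25, 30, 51, 81, 63]
t=10: [31, 58, 53, 66, 54, 76, 63, 64, 27, 33]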